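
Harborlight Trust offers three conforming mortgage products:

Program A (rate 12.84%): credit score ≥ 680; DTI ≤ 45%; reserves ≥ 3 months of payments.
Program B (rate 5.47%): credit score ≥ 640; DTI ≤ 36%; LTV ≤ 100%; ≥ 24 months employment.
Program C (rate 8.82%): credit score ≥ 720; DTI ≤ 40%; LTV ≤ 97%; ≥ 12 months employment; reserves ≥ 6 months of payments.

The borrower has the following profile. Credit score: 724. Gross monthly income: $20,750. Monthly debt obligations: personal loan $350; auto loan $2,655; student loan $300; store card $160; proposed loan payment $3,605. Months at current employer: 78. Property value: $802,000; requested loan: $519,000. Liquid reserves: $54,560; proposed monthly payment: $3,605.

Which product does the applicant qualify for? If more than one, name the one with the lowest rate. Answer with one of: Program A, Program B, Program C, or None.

Total debts = (350 + 2,655 + 300 + 160 + 3,605) = 7,070; DTI = 7,070/20,750 = 34.1%.
LTV = 519,000/802,000 = 64.7%.
Reserves = 54,560/3,605 = 15.1 months.
Program A: score 724 ≥ 680; DTI 34.1% ≤ 45%; reserves 15.1 ≥ 3 mo → qualifies.
Program B: score 724 ≥ 640; DTI 34.1% ≤ 36%; LTV 64.7% ≤ 100%; employment 78 ≥ 24 mo → qualifies.
Program C: score 724 ≥ 720; DTI 34.1% ≤ 40%; LTV 64.7% ≤ 97%; employment 78 ≥ 12 mo; reserves 15.1 ≥ 6 mo → qualifies.
Qualifying: Program A, Program B, Program C. Lowest rate is 5.47% → Program B.

Program B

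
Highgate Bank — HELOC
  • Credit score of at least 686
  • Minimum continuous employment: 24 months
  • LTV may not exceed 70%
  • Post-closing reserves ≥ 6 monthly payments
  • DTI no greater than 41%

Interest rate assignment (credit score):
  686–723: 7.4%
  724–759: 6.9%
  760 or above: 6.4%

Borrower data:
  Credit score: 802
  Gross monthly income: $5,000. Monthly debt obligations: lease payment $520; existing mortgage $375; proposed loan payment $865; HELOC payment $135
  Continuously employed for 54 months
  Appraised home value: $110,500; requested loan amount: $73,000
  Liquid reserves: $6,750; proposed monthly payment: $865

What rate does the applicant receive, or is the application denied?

Approved at 6.4%

Credit score 802 ≥ 686 (meets minimum)
Employment 54 ≥ 24 months
Reserves = 6,750/865 = 7.8 months ≥ 6
LTV: 73,000 ÷ 110,500 = 66.1%, within 70% cap
Total monthly debts = (520 + 375 + 865 + 135) = 1,895. DTI: 1,895 ÷ 5,000 = 37.9%, within the 41% cap
All requirements met. Score 802 falls in the 760 or above tier → 6.4%.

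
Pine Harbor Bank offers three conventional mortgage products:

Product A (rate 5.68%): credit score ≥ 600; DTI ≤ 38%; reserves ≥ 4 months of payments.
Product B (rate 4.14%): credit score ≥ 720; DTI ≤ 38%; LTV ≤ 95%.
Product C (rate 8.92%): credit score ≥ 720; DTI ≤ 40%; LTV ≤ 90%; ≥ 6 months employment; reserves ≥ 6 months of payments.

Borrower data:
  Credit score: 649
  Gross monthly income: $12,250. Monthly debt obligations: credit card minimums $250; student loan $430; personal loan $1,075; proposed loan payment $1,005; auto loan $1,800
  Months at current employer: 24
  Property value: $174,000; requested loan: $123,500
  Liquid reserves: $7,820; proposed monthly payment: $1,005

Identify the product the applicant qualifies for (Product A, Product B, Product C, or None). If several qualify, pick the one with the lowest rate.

Total debts = (250 + 430 + 1,075 + 1,005 + 1,800) = 4,560; DTI = 4,560/12,250 = 37.2%.
LTV = 123,500/174,000 = 71%.
Reserves = 7,820/1,005 = 7.8 months.
Product A: score 649 ≥ 600; DTI 37.2% ≤ 38%; reserves 7.8 ≥ 4 mo → qualifies.
Product B: score 649 < 720; DTI 37.2% ≤ 38%; LTV 71% ≤ 95% → does not qualify.
Product C: score 649 < 720; DTI 37.2% ≤ 40%; LTV 71% ≤ 90%; employment 24 ≥ 6 mo; reserves 7.8 ≥ 6 mo → does not qualify.

Product A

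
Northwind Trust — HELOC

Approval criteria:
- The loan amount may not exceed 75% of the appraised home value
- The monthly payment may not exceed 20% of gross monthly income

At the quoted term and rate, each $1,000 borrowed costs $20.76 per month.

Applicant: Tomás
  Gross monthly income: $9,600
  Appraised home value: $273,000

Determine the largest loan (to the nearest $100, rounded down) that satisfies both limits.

Payment cap: 20% × $9,600 = $1,920/month.
At $20.76 per $1,000, that supports 1,920/20.76 × 1,000 ≈ $92,485 → $92,400.
LTV cap: 75% × $273,000 = $204,750 → $204,700.
Binding constraint: payment-to-income.

$92,400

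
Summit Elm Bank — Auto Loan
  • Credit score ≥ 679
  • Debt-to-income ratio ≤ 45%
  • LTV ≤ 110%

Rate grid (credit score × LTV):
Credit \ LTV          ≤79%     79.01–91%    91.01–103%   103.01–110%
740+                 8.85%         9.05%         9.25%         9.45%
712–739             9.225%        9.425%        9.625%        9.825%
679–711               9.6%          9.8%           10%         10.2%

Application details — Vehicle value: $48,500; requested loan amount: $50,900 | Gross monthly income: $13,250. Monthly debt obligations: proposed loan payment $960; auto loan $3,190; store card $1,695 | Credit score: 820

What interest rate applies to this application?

9.45%

Credit score 820 ≥ 679; Total monthly debts = (960 + 3,190 + 1,695) = 5,845. Debt-to-income = 5,845/13,250 = 44.1% — meets 45% limit
Loan-to-value = 50,900/48,500 = 104.9% — pass (110% max)
Score 820 is in the 740+ band; LTV 104.9% is in the 103.01–110% band → 9.45%.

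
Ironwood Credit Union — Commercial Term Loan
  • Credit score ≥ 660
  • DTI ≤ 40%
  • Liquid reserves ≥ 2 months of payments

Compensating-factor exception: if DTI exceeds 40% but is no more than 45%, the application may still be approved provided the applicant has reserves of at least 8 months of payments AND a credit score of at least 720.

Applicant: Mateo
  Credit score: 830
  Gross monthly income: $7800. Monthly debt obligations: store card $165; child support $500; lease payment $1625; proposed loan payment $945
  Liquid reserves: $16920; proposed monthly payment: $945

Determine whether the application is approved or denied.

Approved

Credit score 830 ≥ 660 (meets base)
Total debts = (165 + 500 + 1,625 + 945) = 3,235. DTI: 3,235 ÷ 7,800 = 41.5%, over the 40% base limit.
Liquid reserves cover 16,920/945 = 17.9 months — ≥ 2 required
41.5% falls in the override range (40%–45%), so the compensating-factor test applies.
Override check — reserves: 17.9 mo (ok); score: 830 (ok).
Both override conditions satisfied; DTI exception granted.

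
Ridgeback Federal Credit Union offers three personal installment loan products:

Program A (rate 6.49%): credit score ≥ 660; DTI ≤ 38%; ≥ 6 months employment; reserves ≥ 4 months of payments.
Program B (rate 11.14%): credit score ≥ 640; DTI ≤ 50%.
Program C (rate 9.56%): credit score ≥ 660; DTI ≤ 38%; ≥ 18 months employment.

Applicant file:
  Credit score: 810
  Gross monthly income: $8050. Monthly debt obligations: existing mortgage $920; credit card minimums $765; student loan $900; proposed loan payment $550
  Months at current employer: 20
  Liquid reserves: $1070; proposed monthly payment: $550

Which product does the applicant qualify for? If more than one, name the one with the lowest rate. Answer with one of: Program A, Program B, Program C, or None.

Program B

Total debts = (920 + 765 + 900 + 550) = 3,135; DTI = 3,135/8,050 = 38.9%.
Reserves = 1,070/550 = 1.9 months.
Program A: score 810 ≥ 660; DTI 38.9% > 38%; employment 20 ≥ 6 mo; reserves 1.9 < 4 mo → does not qualify.
Program B: score 810 ≥ 640; DTI 38.9% ≤ 50% → qualifies.
Program C: score 810 ≥ 660; DTI 38.9% > 38%; employment 20 ≥ 18 mo → does not qualify.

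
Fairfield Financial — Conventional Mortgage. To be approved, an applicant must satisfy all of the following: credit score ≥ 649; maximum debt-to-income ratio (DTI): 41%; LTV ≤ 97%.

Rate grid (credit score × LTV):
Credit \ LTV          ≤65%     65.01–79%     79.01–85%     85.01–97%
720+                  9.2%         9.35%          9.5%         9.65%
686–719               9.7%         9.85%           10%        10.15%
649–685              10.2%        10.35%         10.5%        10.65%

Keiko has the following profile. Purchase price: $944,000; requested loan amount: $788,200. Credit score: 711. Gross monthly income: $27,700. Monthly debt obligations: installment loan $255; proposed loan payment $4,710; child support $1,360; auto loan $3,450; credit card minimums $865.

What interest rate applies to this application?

10%

Credit score 711 ≥ 649; Total monthly debts = (255 + 4,710 + 1,360 + 3,450 + 865) = 10,640. Debt-to-income = 10,640/27,700 = 38.4% — meets 41% limit
LTV = 788,200/944,000 = 83.5% ≤ 97%
Row: 711 falls in 686–719. Column: 83.5% falls in 79.01–85%. Rate = 10%.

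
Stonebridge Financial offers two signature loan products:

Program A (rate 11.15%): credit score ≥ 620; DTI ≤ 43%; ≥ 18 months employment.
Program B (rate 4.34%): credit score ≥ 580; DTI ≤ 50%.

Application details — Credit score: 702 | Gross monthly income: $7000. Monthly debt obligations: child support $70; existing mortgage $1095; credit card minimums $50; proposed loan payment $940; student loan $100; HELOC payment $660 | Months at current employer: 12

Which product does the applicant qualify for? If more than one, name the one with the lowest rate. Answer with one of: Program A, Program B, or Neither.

Total debts = (70 + 1,095 + 50 + 940 + 100 + 660) = 2,915; DTI = 2,915/7,000 = 41.6%.
Program A: score 702 ≥ 620; DTI 41.6% ≤ 43%; employment 12 < 18 mo → does not qualify.
Program B: score 702 ≥ 580; DTI 41.6% ≤ 50% → qualifies.

Program B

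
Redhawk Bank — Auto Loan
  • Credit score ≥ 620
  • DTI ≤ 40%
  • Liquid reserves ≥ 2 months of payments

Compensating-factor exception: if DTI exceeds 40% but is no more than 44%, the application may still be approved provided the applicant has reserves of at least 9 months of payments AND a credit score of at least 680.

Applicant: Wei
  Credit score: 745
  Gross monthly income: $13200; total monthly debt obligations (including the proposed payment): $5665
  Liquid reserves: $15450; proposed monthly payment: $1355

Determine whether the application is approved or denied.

Approved

Credit score 745 ≥ 620 (meets base)
DTI = 5,665/13,200 = 42.9% > 40% — standard DTI limit exceeded.
Reserves = 15,450/1,355 = 11.4 months ≥ 2
DTI 42.9% is within the 40%–44% exception band; checking compensating factors.
Reserves 11.4 ≥ 9 months; credit score 745 ≥ 680.
Both override conditions satisfied; DTI exception granted.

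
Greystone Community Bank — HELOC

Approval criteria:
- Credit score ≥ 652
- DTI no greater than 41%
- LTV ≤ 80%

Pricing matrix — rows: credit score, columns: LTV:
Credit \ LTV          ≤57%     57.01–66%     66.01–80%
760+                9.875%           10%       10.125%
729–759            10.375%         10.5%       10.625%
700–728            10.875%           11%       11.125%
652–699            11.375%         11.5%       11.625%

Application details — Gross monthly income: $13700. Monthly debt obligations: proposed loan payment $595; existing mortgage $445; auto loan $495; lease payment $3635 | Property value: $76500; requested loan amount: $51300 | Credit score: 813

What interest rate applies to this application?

10.125%

Credit score 813 ≥ 652; Total monthly debts = (595 + 445 + 495 + 3,635) = 5,170. Debt-to-income = 5,170/13,700 = 37.7% — meets 41% limit
Loan-to-value = 51,300/76,500 = 67.1% — pass (80% max)
Row: 813 falls in 760+. Column: 67.1% falls in 66.01–80%. Rate = 10.125%.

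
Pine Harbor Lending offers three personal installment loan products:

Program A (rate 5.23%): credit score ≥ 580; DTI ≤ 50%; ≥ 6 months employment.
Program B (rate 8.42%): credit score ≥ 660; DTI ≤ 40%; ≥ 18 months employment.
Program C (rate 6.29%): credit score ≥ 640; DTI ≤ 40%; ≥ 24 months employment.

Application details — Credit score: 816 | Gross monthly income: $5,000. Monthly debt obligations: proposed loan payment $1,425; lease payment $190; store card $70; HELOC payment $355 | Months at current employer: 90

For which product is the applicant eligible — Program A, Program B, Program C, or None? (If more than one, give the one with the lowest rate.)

Total debts = (1,425 + 190 + 70 + 355) = 2,040; DTI = 2,040/5,000 = 40.8%.
Program A: score 816 ≥ 580; DTI 40.8% ≤ 50%; employment 90 ≥ 6 mo → qualifies.
Program B: score 816 ≥ 660; DTI 40.8% > 40%; employment 90 ≥ 18 mo → does not qualify.
Program C: score 816 ≥ 640; DTI 40.8% > 40%; employment 90 ≥ 24 mo → does not qualify.

Program A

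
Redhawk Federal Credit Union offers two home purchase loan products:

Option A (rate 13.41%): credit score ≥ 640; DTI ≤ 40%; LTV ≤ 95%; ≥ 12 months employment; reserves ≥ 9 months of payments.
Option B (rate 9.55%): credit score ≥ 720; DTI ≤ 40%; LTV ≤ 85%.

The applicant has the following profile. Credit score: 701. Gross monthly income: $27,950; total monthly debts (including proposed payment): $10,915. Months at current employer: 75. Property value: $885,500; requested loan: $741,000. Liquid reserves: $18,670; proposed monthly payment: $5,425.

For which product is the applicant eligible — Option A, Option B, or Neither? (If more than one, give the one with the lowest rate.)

DTI = 10,915/27,950 = 39.1%.
LTV = 741,000/885,500 = 83.7%.
Reserves = 18,670/5,425 = 3.4 months.
Option A: score 701 ≥ 640; DTI 39.1% ≤ 40%; LTV 83.7% ≤ 95%; employment 75 ≥ 12 mo; reserves 3.4 < 9 mo → does not qualify.
Option B: score 701 < 720; DTI 39.1% ≤ 40%; LTV 83.7% ≤ 85% → does not qualify.

Neither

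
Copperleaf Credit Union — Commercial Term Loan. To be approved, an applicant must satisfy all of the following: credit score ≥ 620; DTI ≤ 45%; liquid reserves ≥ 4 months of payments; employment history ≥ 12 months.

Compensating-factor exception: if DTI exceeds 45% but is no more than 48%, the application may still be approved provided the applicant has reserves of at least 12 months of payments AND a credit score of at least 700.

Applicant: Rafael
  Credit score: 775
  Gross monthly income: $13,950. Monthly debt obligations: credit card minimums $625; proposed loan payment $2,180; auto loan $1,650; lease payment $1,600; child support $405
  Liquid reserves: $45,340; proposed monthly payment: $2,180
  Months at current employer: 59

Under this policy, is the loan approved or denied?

Credit score 775 ≥ 620 (meets base)
Total debts = (625 + 2,180 + 1,650 + 1,600 + 405) = 6,460. DTI: 6,460 ÷ 13,950 = 46.3%, over the 45% base limit.
Reserves = 45,340/2,180 = 20.8 months ≥ 4
Employment 59 ≥ 12 months
DTI 46.3% is within the 45%–48% exception band; checking compensating factors.
Override check — reserves: 20.8 mo (ok); score: 775 (ok).
Both compensating conditions met → exception applies.

Approved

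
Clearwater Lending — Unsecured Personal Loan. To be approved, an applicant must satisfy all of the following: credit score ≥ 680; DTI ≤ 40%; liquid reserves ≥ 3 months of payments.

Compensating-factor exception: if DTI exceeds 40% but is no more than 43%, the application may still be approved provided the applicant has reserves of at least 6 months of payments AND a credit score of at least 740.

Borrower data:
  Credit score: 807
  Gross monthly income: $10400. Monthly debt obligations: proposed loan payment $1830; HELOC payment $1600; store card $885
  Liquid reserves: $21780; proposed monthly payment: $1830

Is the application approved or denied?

Credit score 807 ≥ 680 (meets base)
Total debts = (1,830 + 1,600 + 885) = 4,315. DTI: 4,315 ÷ 10,400 = 41.5%, over the 40% base limit.
Reserves: 21,780 ÷ 1,830 = 11.9 months (meets 3-month minimum)
DTI 41.5% is within the 40%–43% exception band; checking compensating factors.
Reserves 11.9 ≥ 6 months; credit score 807 ≥ 740.
Both override conditions satisfied; DTI exception granted.

Approved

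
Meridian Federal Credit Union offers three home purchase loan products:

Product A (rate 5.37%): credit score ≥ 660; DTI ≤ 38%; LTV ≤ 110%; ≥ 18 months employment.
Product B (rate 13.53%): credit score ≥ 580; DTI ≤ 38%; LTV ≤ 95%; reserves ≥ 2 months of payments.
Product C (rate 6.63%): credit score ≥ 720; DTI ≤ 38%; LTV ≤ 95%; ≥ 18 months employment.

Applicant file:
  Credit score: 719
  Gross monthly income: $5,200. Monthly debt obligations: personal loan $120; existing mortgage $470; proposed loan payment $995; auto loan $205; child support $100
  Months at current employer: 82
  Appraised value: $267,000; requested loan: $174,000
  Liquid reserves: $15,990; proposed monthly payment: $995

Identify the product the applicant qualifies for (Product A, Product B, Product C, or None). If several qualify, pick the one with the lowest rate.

Product A

Total debts = (120 + 470 + 995 + 205 + 100) = 1,890; DTI = 1,890/5,200 = 36.3%.
LTV = 174,000/267,000 = 65.2%.
Reserves = 15,990/995 = 16.1 months.
Product A: score 719 ≥ 660; DTI 36.3% ≤ 38%; LTV 65.2% ≤ 110%; employment 82 ≥ 18 mo → qualifies.
Product B: score 719 ≥ 580; DTI 36.3% ≤ 38%; LTV 65.2% ≤ 95%; reserves 16.1 ≥ 2 mo → qualifies.
Product C: score 719 < 720; DTI 36.3% ≤ 38%; LTV 65.2% ≤ 95%; employment 82 ≥ 18 mo → does not qualify.
Qualifying: Product A, Product B. Lowest rate is 5.37% → Product A.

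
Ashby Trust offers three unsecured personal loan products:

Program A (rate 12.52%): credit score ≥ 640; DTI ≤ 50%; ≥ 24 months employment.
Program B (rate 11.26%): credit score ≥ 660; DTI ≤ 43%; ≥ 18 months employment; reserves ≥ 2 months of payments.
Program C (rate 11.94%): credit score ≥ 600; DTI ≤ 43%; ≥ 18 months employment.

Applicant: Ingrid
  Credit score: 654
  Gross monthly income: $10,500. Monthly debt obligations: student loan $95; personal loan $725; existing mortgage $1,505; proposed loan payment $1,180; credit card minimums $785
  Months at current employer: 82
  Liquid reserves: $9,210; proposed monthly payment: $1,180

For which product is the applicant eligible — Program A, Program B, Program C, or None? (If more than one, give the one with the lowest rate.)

Total debts = (95 + 725 + 1,505 + 1,180 + 785) = 4,290; DTI = 4,290/10,500 = 40.9%.
Reserves = 9,210/1,180 = 7.8 months.
Program A: score 654 ≥ 640; DTI 40.9% ≤ 50%; employment 82 ≥ 24 mo → qualifies.
Program B: score 654 < 660; DTI 40.9% ≤ 43%; employment 82 ≥ 18 mo; reserves 7.8 ≥ 2 mo → does not qualify.
Program C: score 654 ≥ 600; DTI 40.9% ≤ 43%; employment 82 ≥ 18 mo → qualifies.
Qualifying: Program A, Program C. Lowest rate is 11.94% → Program C.

Program C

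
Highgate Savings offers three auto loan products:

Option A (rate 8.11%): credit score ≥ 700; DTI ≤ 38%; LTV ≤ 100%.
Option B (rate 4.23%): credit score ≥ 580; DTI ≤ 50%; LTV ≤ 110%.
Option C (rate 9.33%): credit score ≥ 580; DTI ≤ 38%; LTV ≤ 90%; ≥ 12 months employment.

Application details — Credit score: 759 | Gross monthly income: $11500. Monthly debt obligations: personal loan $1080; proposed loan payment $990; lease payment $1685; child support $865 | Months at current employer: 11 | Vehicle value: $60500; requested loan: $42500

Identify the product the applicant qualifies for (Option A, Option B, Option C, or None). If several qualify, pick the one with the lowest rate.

Total debts = (1,080 + 990 + 1,685 + 865) = 4,620; DTI = 4,620/11,500 = 40.2%.
LTV = 42,500/60,500 = 70.2%.
Option A: score 759 ≥ 700; DTI 40.2% > 38%; LTV 70.2% ≤ 100% → does not qualify.
Option B: score 759 ≥ 580; DTI 40.2% ≤ 50%; LTV 70.2% ≤ 110% → qualifies.
Option C: score 759 ≥ 580; DTI 40.2% > 38%; LTV 70.2% ≤ 90%; employment 11 < 12 mo → does not qualify.

Option B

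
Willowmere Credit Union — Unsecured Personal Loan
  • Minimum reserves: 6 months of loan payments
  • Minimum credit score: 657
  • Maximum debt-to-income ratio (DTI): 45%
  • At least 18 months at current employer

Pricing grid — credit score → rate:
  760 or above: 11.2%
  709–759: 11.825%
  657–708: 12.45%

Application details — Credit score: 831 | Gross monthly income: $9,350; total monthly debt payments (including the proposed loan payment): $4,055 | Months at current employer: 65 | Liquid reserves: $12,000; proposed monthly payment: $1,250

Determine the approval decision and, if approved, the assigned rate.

Approved at 11.2%

Credit score 831 ≥ 657 (meets minimum)
Liquid reserves cover 12,000/1,250 = 9.6 months — ≥ 6 required
Employment 65 ≥ 18 months
DTI: 4,055 ÷ 9,350 = 43.4%, within the 45% cap
All requirements met. Score 831 falls in the 760 or above tier → 11.2%.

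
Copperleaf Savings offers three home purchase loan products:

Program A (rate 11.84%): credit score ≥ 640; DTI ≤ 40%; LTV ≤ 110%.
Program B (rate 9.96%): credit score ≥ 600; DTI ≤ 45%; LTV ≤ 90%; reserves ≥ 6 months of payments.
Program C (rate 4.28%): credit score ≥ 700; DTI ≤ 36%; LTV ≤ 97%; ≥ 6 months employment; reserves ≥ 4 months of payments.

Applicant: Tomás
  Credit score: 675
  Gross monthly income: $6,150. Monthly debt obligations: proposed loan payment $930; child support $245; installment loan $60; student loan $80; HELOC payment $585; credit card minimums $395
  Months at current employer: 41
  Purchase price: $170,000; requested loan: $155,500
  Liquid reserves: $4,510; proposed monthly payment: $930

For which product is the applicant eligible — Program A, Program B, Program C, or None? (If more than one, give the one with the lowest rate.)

Total debts = (930 + 245 + 60 + 80 + 585 + 395) = 2,295; DTI = 2,295/6,150 = 37.3%.
LTV = 155,500/170,000 = 91.5%.
Reserves = 4,510/930 = 4.8 months.
Program A: score 675 ≥ 640; DTI 37.3% ≤ 40%; LTV 91.5% ≤ 110% → qualifies.
Program B: score 675 ≥ 600; DTI 37.3% ≤ 45%; LTV 91.5% > 90%; reserves 4.8 < 6 mo → does not qualify.
Program C: score 675 < 700; DTI 37.3% > 36%; LTV 91.5% ≤ 97%; employment 41 ≥ 6 mo; reserves 4.8 ≥ 4 mo → does not qualify.

Program A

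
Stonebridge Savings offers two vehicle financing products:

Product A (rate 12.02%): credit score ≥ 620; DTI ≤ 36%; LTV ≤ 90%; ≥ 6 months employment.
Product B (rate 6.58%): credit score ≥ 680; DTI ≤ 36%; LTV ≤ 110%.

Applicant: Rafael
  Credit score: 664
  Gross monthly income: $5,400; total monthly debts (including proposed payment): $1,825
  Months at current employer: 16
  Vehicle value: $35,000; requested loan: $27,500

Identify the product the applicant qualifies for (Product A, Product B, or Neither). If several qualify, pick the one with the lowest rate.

Product A

DTI = 1,825/5,400 = 33.8%.
LTV = 27,500/35,000 = 78.6%.
Product A: score 664 ≥ 620; DTI 33.8% ≤ 36%; LTV 78.6% ≤ 90%; employment 16 ≥ 6 mo → qualifies.
Product B: score 664 < 680; DTI 33.8% ≤ 36%; LTV 78.6% ≤ 110% → does not qualify.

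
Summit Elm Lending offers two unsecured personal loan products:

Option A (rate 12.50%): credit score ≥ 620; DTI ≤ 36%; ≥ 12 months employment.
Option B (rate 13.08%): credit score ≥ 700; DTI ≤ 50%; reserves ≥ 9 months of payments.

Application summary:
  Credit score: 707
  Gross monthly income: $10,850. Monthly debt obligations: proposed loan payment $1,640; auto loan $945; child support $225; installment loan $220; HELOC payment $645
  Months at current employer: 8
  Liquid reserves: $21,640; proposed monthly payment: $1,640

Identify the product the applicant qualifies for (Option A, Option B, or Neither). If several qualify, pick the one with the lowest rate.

Option B

Total debts = (1,640 + 945 + 225 + 220 + 645) = 3,675; DTI = 3,675/10,850 = 33.9%.
Reserves = 21,640/1,640 = 13.2 months.
Option A: score 707 ≥ 620; DTI 33.9% ≤ 36%; employment 8 < 12 mo → does not qualify.
Option B: score 707 ≥ 700; DTI 33.9% ≤ 50%; reserves 13.2 ≥ 9 mo → qualifies.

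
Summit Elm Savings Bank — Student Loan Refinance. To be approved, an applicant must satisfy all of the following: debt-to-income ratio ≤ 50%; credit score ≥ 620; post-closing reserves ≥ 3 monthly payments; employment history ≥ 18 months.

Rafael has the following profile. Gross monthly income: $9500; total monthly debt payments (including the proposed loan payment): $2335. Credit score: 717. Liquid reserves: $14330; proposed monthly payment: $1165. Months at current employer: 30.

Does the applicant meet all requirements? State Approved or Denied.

Approved

DTI = 2,335/9,500 = 24.6% ≤ 50%
Credit score 717 ≥ 620 (meets)
Reserves: 14,330 ÷ 1,165 = 12.3 months (meets 3-month minimum)
Employment 30 ≥ 18 months
All criteria satisfied.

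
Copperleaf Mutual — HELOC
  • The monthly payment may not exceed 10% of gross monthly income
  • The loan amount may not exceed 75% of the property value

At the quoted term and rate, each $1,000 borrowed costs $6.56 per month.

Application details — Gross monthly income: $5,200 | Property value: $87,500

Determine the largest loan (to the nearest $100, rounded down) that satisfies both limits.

$65,600

Payment cap: 10% × $5,200 = $520/month.
At $6.56 per $1,000, that supports 520/6.56 × 1,000 ≈ $79,268 → $79,200.
LTV cap: 75% × $87,500 = $65,625 → $65,600.
Binding constraint: loan-to-value.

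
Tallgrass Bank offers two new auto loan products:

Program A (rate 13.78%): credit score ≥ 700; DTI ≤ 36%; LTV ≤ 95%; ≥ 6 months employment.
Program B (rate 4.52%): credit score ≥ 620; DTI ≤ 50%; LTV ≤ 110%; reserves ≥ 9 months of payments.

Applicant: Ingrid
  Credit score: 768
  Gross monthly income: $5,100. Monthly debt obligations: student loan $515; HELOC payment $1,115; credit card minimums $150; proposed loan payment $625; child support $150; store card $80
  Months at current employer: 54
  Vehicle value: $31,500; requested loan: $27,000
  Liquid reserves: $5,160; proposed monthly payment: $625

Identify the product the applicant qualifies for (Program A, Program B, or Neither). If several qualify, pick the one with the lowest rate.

Total debts = (515 + 1,115 + 150 + 625 + 150 + 80) = 2,635; DTI = 2,635/5,100 = 51.7%.
LTV = 27,000/31,500 = 85.7%.
Reserves = 5,160/625 = 8.3 months.
Program A: score 768 ≥ 700; DTI 51.7% > 36%; LTV 85.7% ≤ 95%; employment 54 ≥ 6 mo → does not qualify.
Program B: score 768 ≥ 620; DTI 51.7% > 50%; LTV 85.7% ≤ 110%; reserves 8.3 < 9 mo → does not qualify.

Neither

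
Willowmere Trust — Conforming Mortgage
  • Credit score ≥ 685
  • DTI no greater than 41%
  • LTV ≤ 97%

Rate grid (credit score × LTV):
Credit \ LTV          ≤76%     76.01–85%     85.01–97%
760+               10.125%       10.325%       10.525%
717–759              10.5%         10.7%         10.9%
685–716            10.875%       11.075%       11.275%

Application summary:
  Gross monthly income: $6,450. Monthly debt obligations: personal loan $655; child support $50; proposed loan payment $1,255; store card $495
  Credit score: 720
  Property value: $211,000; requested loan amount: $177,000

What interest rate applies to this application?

10.7%

Credit score 720 ≥ 685; Total monthly debts = (655 + 50 + 1,255 + 495) = 2,455. DTI = 2,455/6,450 = 38.1% ≤ 41%
LTV: 177,000 ÷ 211,000 = 83.9%, within 97% cap
Credit 720 → row 717–759; LTV 83.9% → column 76.01–85%. Grid cell → 10.7%.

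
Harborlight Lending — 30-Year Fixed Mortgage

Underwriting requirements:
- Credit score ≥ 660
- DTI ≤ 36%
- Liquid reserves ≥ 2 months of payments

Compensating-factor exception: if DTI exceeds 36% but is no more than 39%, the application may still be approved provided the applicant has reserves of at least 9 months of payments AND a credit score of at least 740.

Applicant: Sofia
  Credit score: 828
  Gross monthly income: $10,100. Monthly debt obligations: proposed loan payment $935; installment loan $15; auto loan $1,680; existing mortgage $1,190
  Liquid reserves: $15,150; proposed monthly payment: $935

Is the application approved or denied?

Approved

Credit score 828 ≥ 660 (meets base)
Total debts = (935 + 15 + 1,680 + 1,190) = 3,820. DTI = 3,820/10,100 = 37.8% > 36% — standard DTI limit exceeded.
Reserves: 15,150 ÷ 935 = 16.2 months (meets 2-month minimum)
37.8% falls in the override range (36%–39%), so the compensating-factor test applies.
Reserves 16.2 ≥ 9 months; credit score 828 ≥ 740.
Both compensating conditions met → exception applies.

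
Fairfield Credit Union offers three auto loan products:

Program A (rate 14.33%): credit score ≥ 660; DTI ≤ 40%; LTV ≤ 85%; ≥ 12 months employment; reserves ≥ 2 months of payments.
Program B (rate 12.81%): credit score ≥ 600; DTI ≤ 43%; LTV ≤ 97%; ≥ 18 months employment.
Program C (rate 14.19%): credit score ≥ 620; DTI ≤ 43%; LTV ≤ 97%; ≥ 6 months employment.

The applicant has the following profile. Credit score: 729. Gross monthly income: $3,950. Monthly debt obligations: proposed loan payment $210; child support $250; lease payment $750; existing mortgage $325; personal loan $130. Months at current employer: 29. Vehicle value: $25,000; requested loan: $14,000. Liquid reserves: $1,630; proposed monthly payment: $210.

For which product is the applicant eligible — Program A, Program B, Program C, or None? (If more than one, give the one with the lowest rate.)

Program B

Total debts = (210 + 250 + 750 + 325 + 130) = 1,665; DTI = 1,665/3,950 = 42.2%.
LTV = 14,000/25,000 = 56%.
Reserves = 1,630/210 = 7.8 months.
Program A: score 729 ≥ 660; DTI 42.2% > 40%; LTV 56% ≤ 85%; employment 29 ≥ 12 mo; reserves 7.8 ≥ 2 mo → does not qualify.
Program B: score 729 ≥ 600; DTI 42.2% ≤ 43%; LTV 56% ≤ 97%; employment 29 ≥ 18 mo → qualifies.
Program C: score 729 ≥ 620; DTI 42.2% ≤ 43%; LTV 56% ≤ 97%; employment 29 ≥ 6 mo → qualifies.
Qualifying: Program B, Program C. Lowest rate is 12.81% → Program B.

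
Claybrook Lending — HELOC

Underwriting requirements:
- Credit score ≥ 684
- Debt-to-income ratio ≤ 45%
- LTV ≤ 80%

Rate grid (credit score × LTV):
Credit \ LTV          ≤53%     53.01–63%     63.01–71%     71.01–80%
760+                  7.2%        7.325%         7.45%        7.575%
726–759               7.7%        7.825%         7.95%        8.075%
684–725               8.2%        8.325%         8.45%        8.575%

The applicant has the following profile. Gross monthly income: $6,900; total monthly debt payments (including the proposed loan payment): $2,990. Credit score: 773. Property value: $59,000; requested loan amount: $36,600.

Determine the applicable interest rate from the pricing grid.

Credit score 773 ≥ 684; DTI: 2,990 ÷ 6,900 = 43.3%, within the 45% cap
LTV: 36,600 ÷ 59,000 = 62%, within 80% cap
Credit 773 → row 760+; LTV 62% → column 53.01–63%. Grid cell → 7.325%.

7.325%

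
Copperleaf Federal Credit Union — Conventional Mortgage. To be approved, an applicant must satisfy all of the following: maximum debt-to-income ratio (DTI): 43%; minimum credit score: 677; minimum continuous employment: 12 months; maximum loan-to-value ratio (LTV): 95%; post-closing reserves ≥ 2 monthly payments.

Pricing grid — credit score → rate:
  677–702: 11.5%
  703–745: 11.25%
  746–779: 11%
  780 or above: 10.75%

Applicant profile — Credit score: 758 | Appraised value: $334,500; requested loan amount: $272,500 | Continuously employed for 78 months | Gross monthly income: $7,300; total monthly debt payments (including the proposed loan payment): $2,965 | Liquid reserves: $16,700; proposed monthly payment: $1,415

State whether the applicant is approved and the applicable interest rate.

Credit score 758 ≥ 677 (meets minimum)
Reserves = 16,700/1,415 = 11.8 months ≥ 2
DTI = 2,965/7,300 = 40.6% ≤ 43%
Employment 78 ≥ 12 months
Loan-to-value = 272,500/334,500 = 81.5% — pass (95% max)
All requirements met. Score 758 falls in the 746–779 tier → 11%.

Approved at 11%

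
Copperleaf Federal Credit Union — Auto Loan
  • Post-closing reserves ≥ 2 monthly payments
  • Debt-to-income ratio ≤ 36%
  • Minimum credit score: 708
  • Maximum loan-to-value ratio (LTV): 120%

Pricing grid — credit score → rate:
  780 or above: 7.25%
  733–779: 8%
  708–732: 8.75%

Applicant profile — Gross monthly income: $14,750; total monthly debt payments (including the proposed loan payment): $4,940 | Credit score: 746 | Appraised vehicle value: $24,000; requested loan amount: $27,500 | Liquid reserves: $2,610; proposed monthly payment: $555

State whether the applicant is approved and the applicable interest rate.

Credit score 746 ≥ 708 (meets minimum)
Liquid reserves cover 2,610/555 = 4.7 months — ≥ 2 required
LTV: 27,500 ÷ 24,000 = 114.6%, within 120% cap
DTI: 4,940 ÷ 14,750 = 33.5%, within the 36% cap
All requirements met. Score 746 falls in the 733–779 tier → 8%.

Approved at 8%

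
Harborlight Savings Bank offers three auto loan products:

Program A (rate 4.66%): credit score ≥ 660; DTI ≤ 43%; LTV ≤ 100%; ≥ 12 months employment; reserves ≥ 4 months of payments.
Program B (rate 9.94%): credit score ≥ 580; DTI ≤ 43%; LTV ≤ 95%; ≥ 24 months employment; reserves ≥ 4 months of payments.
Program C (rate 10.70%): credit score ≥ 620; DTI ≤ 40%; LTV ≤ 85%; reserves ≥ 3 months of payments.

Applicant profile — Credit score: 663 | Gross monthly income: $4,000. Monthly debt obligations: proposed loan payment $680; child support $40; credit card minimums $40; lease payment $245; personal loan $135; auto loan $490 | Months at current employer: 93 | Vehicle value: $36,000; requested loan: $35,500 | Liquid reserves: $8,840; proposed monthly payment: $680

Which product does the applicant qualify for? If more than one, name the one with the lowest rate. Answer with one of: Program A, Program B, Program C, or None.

Total debts = (680 + 40 + 40 + 245 + 135 + 490) = 1,630; DTI = 1,630/4,000 = 40.8%.
LTV = 35,500/36,000 = 98.6%.
Reserves = 8,840/680 = 13.0 months.
Program A: score 663 ≥ 660; DTI 40.8% ≤ 43%; LTV 98.6% ≤ 100%; employment 93 ≥ 12 mo; reserves 13.0 ≥ 4 mo → qualifies.
Program B: score 663 ≥ 580; DTI 40.8% ≤ 43%; LTV 98.6% > 95%; employment 93 ≥ 24 mo; reserves 13.0 ≥ 4 mo → does not qualify.
Program C: score 663 ≥ 620; DTI 40.8% > 40%; LTV 98.6% > 85%; reserves 13.0 ≥ 3 mo → does not qualify.

Program A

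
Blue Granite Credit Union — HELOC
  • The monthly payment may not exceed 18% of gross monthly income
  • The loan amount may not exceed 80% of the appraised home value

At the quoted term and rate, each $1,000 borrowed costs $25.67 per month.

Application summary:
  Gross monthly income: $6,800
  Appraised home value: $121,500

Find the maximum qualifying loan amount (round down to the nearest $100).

Payment cap: 18% × $6,800 = $1,224/month.
At $25.67 per $1,000, that supports 1,224/25.67 × 1,000 ≈ $47,682 → $47,600.
LTV cap: 80% × $121,500 = $97,200 → $97,200.
Binding constraint: payment-to-income.

$47,600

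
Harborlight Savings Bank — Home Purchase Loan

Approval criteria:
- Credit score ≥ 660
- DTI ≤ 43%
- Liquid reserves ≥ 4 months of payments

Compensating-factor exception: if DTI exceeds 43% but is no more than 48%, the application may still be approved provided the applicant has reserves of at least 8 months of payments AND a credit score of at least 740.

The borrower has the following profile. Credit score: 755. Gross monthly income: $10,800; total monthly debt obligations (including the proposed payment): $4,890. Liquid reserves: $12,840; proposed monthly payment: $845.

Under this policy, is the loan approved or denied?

Approved

Credit score 755 ≥ 660 (meets base)
DTI: 4,890 ÷ 10,800 = 45.3%, over the 43% base limit.
Reserves: 12,840 ÷ 845 = 15.2 months (meets 4-month minimum)
DTI 45.3% is within the 43%–48% exception band; checking compensating factors.
Reserves 15.2 ≥ 8 months; credit score 755 ≥ 740.
Both compensating conditions met → exception applies.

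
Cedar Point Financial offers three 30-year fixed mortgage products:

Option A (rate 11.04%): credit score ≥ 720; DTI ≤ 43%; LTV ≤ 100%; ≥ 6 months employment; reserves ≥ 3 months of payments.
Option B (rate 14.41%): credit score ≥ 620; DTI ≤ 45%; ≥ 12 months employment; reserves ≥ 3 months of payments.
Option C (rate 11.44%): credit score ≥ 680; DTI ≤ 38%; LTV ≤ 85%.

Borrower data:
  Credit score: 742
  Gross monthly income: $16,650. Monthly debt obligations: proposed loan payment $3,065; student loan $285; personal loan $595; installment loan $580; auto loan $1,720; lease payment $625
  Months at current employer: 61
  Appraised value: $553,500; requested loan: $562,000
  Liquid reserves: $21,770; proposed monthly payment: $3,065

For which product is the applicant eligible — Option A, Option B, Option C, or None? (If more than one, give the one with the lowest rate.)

Option B

Total debts = (3,065 + 285 + 595 + 580 + 1,720 + 625) = 6,870; DTI = 6,870/16,650 = 41.3%.
LTV = 562,000/553,500 = 101.5%.
Reserves = 21,770/3,065 = 7.1 months.
Option A: score 742 ≥ 720; DTI 41.3% ≤ 43%; LTV 101.5% > 100%; employment 61 ≥ 6 mo; reserves 7.1 ≥ 3 mo → does not qualify.
Option B: score 742 ≥ 620; DTI 41.3% ≤ 45%; employment 61 ≥ 12 mo; reserves 7.1 ≥ 3 mo → qualifies.
Option C: score 742 ≥ 680; DTI 41.3% > 38%; LTV 101.5% > 85% → does not qualify.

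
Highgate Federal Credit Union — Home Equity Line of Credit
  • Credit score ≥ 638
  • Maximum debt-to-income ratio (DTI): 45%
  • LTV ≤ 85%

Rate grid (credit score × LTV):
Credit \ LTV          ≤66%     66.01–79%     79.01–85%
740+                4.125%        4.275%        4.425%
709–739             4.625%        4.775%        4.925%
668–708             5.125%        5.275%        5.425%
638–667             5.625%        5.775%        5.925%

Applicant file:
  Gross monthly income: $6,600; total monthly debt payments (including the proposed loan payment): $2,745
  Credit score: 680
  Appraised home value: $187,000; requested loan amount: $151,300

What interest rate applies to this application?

5.425%

Credit score 680 ≥ 638; Debt-to-income = 2,745/6,600 = 41.6% — meets 45% limit
Loan-to-value = 151,300/187,000 = 80.9% — pass (85% max)
Score 680 is in the 668–708 band; LTV 80.9% is in the 79.01–85% band → 5.425%.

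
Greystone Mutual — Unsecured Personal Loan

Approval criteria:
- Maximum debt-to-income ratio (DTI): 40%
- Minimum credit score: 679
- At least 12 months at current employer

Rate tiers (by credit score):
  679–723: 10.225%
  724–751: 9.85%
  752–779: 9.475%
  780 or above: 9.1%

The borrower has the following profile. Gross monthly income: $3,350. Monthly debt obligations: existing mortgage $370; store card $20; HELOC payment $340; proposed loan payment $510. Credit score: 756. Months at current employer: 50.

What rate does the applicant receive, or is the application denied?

Credit score 756 ≥ 679 (meets minimum)
Total monthly debts = (370 + 20 + 340 + 510) = 1,240. Debt-to-income = 1,240/3,350 = 37% — meets 40% limit
Employment 50 ≥ 12 months
All requirements met. Score 756 falls in the 752–779 tier → 9.475%.

Approved at 9.475%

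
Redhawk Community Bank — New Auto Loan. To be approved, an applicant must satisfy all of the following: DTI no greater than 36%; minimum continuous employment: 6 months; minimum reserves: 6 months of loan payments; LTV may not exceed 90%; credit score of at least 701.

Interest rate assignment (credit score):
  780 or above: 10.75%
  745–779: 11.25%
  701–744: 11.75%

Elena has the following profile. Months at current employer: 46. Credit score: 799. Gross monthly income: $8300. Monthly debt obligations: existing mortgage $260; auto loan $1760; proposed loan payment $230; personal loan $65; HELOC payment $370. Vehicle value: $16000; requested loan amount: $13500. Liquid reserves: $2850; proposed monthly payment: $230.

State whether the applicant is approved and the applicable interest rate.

Approved at 10.75%

Credit score 799 ≥ 701 (meets minimum)
LTV = 13,500/16,000 = 84.4% ≤ 90%
Employment 46 ≥ 6 months
Liquid reserves cover 2,850/230 = 12.4 months — ≥ 6 required
Total monthly debts = (260 + 1,760 + 230 + 65 + 370) = 2,685. DTI = 2,685/8,300 = 32.3% ≤ 36%
All requirements met. Score 799 falls in the 780 or above tier → 10.75%.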